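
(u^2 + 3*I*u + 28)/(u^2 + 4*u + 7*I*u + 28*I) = (u - 4*I)/(u + 4)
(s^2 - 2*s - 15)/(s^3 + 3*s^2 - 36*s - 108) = (s - 5)/(s^2 - 36)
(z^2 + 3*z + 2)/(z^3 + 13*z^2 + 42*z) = (z^2 + 3*z + 2)/(z*(z^2 + 13*z + 42))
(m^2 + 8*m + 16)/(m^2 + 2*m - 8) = (m + 4)/(m - 2)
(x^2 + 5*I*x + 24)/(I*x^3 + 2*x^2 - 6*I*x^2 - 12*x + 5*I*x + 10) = (-I*x^2 + 5*x - 24*I)/(x^3 - 2*x^2*(3 + I) + x*(5 + 12*I) - 10*I)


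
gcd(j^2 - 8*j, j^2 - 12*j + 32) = j - 8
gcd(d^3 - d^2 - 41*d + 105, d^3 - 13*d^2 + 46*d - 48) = d - 3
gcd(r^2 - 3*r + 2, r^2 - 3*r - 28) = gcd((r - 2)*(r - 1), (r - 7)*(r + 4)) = 1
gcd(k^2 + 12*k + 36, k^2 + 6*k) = k + 6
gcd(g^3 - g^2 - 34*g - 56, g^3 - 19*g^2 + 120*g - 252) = g - 7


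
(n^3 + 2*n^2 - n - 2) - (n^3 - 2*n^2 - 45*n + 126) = 4*n^2 + 44*n - 128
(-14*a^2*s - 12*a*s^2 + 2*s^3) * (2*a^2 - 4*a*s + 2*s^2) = -28*a^4*s + 32*a^3*s^2 + 24*a^2*s^3 - 32*a*s^4 + 4*s^5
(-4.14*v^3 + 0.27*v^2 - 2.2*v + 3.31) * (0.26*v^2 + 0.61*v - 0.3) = -1.0764*v^5 - 2.4552*v^4 + 0.8347*v^3 - 0.5624*v^2 + 2.6791*v - 0.993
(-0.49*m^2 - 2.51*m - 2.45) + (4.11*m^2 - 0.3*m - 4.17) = 3.62*m^2 - 2.81*m - 6.62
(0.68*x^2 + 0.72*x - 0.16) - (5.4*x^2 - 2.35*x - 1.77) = -4.72*x^2 + 3.07*x + 1.61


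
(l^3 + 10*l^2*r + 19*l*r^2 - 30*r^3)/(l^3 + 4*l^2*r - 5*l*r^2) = (l + 6*r)/l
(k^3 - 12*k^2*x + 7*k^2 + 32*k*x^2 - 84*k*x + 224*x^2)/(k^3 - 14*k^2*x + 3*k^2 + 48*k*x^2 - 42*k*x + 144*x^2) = (-k^2 + 4*k*x - 7*k + 28*x)/(-k^2 + 6*k*x - 3*k + 18*x)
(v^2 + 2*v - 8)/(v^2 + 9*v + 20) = (v - 2)/(v + 5)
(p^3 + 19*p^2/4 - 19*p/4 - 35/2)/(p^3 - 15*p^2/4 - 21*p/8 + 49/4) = 2*(p + 5)/(2*p - 7)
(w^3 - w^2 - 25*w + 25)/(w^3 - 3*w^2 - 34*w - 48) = (-w^3 + w^2 + 25*w - 25)/(-w^3 + 3*w^2 + 34*w + 48)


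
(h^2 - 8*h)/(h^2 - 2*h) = (h - 8)/(h - 2)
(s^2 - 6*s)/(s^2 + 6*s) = (s - 6)/(s + 6)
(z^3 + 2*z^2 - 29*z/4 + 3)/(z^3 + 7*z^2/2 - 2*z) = (z - 3/2)/z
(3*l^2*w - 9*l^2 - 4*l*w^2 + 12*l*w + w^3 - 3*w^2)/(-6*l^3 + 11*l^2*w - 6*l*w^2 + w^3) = (w - 3)/(-2*l + w)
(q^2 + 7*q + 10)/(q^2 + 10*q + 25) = (q + 2)/(q + 5)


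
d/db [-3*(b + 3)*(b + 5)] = -6*b - 24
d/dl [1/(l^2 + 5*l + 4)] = (-2*l - 5)/(l^2 + 5*l + 4)^2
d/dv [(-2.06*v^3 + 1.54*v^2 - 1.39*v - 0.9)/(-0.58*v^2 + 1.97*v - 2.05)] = (1.1948*v^4 - 8.1164*v^3 + 14.8966*v^2 - 7.358*v + 4.6225)/(0.3364*v^4 - 2.2852*v^3 + 6.2589*v^2 - 8.077*v + 4.2025)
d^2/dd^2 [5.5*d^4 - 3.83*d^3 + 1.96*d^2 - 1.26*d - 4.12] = 66.0*d^2 - 22.98*d + 3.92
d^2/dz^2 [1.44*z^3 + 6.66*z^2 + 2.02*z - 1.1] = 8.64*z + 13.32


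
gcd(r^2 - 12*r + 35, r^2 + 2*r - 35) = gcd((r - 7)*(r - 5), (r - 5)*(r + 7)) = r - 5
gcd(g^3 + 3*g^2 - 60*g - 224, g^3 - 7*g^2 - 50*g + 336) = g^2 - g - 56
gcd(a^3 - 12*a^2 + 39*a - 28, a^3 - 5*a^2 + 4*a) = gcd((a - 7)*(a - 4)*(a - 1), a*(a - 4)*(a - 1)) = a^2 - 5*a + 4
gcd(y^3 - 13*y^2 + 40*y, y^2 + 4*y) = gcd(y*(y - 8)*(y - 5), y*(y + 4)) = y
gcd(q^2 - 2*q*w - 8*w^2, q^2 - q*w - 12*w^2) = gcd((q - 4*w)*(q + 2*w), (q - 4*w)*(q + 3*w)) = q - 4*w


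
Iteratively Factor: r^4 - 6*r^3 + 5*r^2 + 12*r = (r + 1)*(r^3 - 7*r^2 + 12*r) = r*(r + 1)*(r^2 - 7*r + 12) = r*(r - 4)*(r + 1)*(r - 3)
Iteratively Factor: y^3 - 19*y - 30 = (y + 3)*(y^2 - 3*y - 10) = (y + 2)*(y + 3)*(y - 5)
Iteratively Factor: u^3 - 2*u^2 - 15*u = (u + 3)*(u^2 - 5*u) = (u - 5)*(u + 3)*(u)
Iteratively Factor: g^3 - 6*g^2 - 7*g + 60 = (g - 5)*(g^2 - g - 12) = (g - 5)*(g - 4)*(g + 3)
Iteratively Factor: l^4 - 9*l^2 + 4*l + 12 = (l + 1)*(l^3 - l^2 - 8*l + 12) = (l - 2)*(l + 1)*(l^2 + l - 6) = (l - 2)*(l + 1)*(l + 3)*(l - 2)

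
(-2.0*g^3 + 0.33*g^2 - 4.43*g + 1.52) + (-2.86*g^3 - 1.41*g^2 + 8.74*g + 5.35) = -4.86*g^3 - 1.08*g^2 + 4.31*g + 6.87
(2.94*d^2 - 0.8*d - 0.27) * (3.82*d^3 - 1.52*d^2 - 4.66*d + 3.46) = 11.2308*d^5 - 7.5248*d^4 - 13.5158*d^3 + 14.3108*d^2 - 1.5098*d - 0.9342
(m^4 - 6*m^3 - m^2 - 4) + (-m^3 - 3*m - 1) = m^4 - 7*m^3 - m^2 - 3*m - 5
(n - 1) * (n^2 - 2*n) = n^3 - 3*n^2 + 2*n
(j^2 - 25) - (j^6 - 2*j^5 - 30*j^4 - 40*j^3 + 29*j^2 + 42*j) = -j^6 + 2*j^5 + 30*j^4 + 40*j^3 - 28*j^2 - 42*j - 25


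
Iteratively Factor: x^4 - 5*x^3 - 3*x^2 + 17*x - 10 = (x - 5)*(x^3 - 3*x + 2) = (x - 5)*(x - 1)*(x^2 + x - 2) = (x - 5)*(x - 1)^2*(x + 2)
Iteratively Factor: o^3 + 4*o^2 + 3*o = (o)*(o^2 + 4*o + 3) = o*(o + 1)*(o + 3)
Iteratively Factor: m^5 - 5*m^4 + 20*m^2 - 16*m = (m - 1)*(m^4 - 4*m^3 - 4*m^2 + 16*m) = (m - 1)*(m + 2)*(m^3 - 6*m^2 + 8*m) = m*(m - 1)*(m + 2)*(m^2 - 6*m + 8) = m*(m - 2)*(m - 1)*(m + 2)*(m - 4)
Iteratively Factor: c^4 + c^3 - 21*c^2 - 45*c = (c - 5)*(c^3 + 6*c^2 + 9*c) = (c - 5)*(c + 3)*(c^2 + 3*c) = c*(c - 5)*(c + 3)*(c + 3)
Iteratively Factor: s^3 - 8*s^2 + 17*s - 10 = (s - 1)*(s^2 - 7*s + 10) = (s - 5)*(s - 1)*(s - 2)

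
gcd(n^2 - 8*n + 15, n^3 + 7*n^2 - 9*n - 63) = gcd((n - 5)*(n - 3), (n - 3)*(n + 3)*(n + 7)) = n - 3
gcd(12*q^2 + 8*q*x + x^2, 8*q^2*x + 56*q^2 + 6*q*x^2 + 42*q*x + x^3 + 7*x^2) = 2*q + x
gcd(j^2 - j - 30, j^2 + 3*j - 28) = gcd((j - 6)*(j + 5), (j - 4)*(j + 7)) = 1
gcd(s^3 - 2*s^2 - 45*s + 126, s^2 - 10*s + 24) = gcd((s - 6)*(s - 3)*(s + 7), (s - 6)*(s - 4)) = s - 6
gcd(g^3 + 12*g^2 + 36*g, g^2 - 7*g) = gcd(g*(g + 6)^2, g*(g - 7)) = g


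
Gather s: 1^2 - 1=0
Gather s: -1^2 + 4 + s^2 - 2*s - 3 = s^2 - 2*s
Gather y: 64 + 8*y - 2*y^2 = -2*y^2 + 8*y + 64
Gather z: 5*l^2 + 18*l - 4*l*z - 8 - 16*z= 5*l^2 + 18*l + z*(-4*l - 16) - 8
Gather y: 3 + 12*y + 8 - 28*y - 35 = -16*y - 24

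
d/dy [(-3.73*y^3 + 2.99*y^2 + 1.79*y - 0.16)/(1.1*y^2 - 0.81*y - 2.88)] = (-4.103*y^4 + 6.0426*y^3 + 27.8363*y^2 - 16.8704*y - 5.2848)/(1.21*y^4 - 1.782*y^3 - 5.6799*y^2 + 4.6656*y + 8.2944)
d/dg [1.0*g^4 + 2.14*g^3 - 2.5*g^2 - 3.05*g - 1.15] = 4.0*g^3 + 6.42*g^2 - 5.0*g - 3.05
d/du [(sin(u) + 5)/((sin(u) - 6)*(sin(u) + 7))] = (-10*sin(u) + cos(u)^2 - 48)*cos(u)/((sin(u) - 6)^2*(sin(u) + 7)^2)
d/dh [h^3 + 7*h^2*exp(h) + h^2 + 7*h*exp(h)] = 7*h^2*exp(h) + 3*h^2 + 21*h*exp(h) + 2*h + 7*exp(h)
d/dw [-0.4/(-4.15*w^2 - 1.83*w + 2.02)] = (-3.32*w - 0.732)/(4.15*w^2 + 1.83*w - 2.02)^2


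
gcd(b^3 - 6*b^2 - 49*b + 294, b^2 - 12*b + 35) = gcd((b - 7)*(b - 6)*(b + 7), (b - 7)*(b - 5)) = b - 7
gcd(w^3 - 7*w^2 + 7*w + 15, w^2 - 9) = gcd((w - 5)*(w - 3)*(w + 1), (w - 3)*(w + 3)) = w - 3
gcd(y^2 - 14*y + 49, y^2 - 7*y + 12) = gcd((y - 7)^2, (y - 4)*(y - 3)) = 1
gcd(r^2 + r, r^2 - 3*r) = r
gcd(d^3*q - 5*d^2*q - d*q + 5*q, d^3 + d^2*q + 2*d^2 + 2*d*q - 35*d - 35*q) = d - 5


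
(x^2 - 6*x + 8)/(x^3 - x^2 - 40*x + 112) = (x - 2)/(x^2 + 3*x - 28)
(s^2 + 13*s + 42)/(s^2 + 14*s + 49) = (s + 6)/(s + 7)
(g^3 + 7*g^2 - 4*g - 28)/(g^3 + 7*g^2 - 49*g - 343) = (g^2 - 4)/(g^2 - 49)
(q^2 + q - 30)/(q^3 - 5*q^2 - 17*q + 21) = (q^2 + q - 30)/(q^3 - 5*q^2 - 17*q + 21)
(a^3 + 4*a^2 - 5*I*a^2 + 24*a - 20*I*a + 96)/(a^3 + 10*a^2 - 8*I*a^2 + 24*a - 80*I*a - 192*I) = (a + 3*I)/(a + 6)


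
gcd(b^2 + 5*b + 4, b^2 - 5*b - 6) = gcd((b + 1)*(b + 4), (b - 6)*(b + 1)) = b + 1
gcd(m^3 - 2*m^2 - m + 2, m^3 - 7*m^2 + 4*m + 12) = m^2 - m - 2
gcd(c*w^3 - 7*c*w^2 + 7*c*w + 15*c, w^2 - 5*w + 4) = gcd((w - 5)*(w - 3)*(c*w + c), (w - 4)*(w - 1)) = 1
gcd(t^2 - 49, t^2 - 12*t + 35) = t - 7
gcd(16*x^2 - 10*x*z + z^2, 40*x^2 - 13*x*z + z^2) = 8*x - z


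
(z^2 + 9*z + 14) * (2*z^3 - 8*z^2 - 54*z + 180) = 2*z^5 + 10*z^4 - 98*z^3 - 418*z^2 + 864*z + 2520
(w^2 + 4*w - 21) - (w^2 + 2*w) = 2*w - 21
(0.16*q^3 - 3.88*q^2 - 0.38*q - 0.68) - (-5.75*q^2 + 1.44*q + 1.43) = 0.16*q^3 + 1.87*q^2 - 1.82*q - 2.11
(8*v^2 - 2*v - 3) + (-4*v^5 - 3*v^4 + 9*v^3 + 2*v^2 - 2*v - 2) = -4*v^5 - 3*v^4 + 9*v^3 + 10*v^2 - 4*v - 5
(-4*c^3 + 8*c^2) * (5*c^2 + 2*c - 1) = -20*c^5 + 32*c^4 + 20*c^3 - 8*c^2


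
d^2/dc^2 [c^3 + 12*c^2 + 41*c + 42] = 6*c + 24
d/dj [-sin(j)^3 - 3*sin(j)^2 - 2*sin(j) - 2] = (-6*sin(j) + 3*cos(j)^2 - 5)*cos(j)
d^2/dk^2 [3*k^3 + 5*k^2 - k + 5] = 18*k + 10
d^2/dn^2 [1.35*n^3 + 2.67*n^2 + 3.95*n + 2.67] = 8.1*n + 5.34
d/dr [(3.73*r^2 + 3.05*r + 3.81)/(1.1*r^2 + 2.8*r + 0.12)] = (7.089*r^2 - 7.4868*r - 10.302)/(1.21*r^4 + 6.16*r^3 + 8.104*r^2 + 0.672*r + 0.0144)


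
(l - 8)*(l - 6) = l^2 - 14*l + 48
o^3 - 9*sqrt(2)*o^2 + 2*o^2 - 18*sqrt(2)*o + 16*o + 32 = (o + 2)*(o - 8*sqrt(2))*(o - sqrt(2))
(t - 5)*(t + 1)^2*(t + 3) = t^4 - 18*t^2 - 32*t - 15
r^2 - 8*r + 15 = (r - 5)*(r - 3)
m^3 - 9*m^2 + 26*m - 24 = (m - 4)*(m - 3)*(m - 2)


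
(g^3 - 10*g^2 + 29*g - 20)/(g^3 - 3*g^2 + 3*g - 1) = (g^2 - 9*g + 20)/(g^2 - 2*g + 1)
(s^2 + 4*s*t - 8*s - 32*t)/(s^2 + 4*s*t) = (s - 8)/s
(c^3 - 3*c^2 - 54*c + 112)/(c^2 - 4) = (c^2 - c - 56)/(c + 2)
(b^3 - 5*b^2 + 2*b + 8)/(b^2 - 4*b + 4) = (b^2 - 3*b - 4)/(b - 2)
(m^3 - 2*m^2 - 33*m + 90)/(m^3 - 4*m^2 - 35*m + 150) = (m - 3)/(m - 5)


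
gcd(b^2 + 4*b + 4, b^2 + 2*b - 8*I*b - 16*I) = b + 2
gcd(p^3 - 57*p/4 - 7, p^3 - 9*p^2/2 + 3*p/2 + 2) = p^2 - 7*p/2 - 2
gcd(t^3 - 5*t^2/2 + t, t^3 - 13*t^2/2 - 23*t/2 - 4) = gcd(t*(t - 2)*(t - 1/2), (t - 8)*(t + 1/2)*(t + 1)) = 1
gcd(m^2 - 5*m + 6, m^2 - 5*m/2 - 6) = 1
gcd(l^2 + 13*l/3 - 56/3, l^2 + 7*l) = l + 7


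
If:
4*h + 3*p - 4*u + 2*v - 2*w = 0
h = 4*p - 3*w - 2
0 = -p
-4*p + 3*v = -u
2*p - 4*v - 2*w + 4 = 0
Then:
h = -20/7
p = 0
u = -18/7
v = 6/7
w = 2/7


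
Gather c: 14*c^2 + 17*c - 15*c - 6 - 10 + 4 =14*c^2 + 2*c - 12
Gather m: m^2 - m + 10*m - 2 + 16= m^2 + 9*m + 14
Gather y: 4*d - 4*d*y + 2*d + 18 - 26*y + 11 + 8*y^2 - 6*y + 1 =6*d + 8*y^2 + y*(-4*d - 32) + 30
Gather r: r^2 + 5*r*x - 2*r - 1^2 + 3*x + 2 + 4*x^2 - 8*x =r^2 + r*(5*x - 2) + 4*x^2 - 5*x + 1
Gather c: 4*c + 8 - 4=4*c + 4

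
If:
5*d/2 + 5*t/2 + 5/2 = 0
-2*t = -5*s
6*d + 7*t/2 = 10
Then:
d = 27/5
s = -64/25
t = -32/5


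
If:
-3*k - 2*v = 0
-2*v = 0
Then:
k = 0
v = 0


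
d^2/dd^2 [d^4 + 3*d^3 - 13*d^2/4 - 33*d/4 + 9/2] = 12*d^2 + 18*d - 13/2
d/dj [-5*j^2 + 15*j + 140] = 15 - 10*j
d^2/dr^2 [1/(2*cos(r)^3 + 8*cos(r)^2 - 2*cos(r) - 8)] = ((cos(r) + 4)*(-cos(r) + 32*cos(2*r) + 9*cos(3*r))/8 - (3*cos(r)^2 + 8*cos(r) - 1)^2)/((cos(r) + 4)^3*sin(r)^4)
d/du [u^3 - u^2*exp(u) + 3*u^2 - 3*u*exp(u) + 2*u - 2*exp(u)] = -u^2*exp(u) + 3*u^2 - 5*u*exp(u) + 6*u - 5*exp(u) + 2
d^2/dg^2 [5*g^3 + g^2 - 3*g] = 30*g + 2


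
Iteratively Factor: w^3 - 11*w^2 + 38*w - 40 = (w - 2)*(w^2 - 9*w + 20) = (w - 5)*(w - 2)*(w - 4)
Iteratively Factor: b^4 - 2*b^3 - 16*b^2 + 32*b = (b - 4)*(b^3 + 2*b^2 - 8*b) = (b - 4)*(b - 2)*(b^2 + 4*b) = b*(b - 4)*(b - 2)*(b + 4)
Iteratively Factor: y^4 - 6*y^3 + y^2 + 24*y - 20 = (y - 1)*(y^3 - 5*y^2 - 4*y + 20) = (y - 2)*(y - 1)*(y^2 - 3*y - 10) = (y - 2)*(y - 1)*(y + 2)*(y - 5)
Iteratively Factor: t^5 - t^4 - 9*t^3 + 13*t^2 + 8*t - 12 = (t + 3)*(t^4 - 4*t^3 + 3*t^2 + 4*t - 4) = (t - 1)*(t + 3)*(t^3 - 3*t^2 + 4) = (t - 2)*(t - 1)*(t + 3)*(t^2 - t - 2) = (t - 2)^2*(t - 1)*(t + 3)*(t + 1)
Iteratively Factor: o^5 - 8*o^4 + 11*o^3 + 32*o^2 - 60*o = (o - 3)*(o^4 - 5*o^3 - 4*o^2 + 20*o) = (o - 3)*(o - 2)*(o^3 - 3*o^2 - 10*o) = (o - 3)*(o - 2)*(o + 2)*(o^2 - 5*o) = (o - 5)*(o - 3)*(o - 2)*(o + 2)*(o)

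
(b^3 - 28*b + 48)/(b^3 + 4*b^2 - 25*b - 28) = (b^2 + 4*b - 12)/(b^2 + 8*b + 7)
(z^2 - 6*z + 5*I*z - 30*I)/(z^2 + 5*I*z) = (z - 6)/z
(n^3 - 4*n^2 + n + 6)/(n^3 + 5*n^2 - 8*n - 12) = (n - 3)/(n + 6)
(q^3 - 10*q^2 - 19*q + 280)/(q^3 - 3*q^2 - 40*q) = (q - 7)/q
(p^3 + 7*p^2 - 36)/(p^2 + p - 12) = (p^3 + 7*p^2 - 36)/(p^2 + p - 12)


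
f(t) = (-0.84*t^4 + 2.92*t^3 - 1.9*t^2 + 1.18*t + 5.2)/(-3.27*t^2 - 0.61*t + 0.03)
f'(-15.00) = -8.65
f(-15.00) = 72.70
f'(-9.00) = -5.56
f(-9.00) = 30.07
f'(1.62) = 0.69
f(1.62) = -0.92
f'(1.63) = 0.68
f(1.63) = -0.91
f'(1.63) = 0.68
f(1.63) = -0.91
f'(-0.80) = -9.57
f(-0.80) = -0.76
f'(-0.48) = -64.75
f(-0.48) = -8.89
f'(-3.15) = -2.61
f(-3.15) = 6.27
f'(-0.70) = -14.88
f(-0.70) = -1.96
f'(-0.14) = -542.29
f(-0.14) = 97.24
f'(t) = (6.54*t + 0.61)*(-0.84*t^4 + 2.92*t^3 - 1.9*t^2 + 1.18*t + 5.2)/(-3.27*t^2 - 0.61*t + 0.03)^2 + (-3.36*t^3 + 8.76*t^2 - 3.8*t + 1.18)/(-3.27*t^2 - 0.61*t + 0.03)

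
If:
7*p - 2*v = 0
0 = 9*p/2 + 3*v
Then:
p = 0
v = 0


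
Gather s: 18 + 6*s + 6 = 6*s + 24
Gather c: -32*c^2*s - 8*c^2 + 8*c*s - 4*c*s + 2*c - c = c^2*(-32*s - 8) + c*(4*s + 1)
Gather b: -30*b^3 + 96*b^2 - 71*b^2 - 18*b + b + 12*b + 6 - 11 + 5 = -30*b^3 + 25*b^2 - 5*b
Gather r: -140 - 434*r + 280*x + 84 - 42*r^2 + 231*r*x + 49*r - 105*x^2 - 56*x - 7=-42*r^2 + r*(231*x - 385) - 105*x^2 + 224*x - 63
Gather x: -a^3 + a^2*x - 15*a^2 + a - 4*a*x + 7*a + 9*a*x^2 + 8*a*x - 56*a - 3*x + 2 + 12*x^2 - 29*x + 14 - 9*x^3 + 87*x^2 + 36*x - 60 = -a^3 - 15*a^2 - 48*a - 9*x^3 + x^2*(9*a + 99) + x*(a^2 + 4*a + 4) - 44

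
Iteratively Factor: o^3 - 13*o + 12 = (o - 1)*(o^2 + o - 12) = (o - 3)*(o - 1)*(o + 4)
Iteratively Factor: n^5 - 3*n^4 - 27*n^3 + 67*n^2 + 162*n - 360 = (n + 4)*(n^4 - 7*n^3 + n^2 + 63*n - 90) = (n + 3)*(n + 4)*(n^3 - 10*n^2 + 31*n - 30) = (n - 5)*(n + 3)*(n + 4)*(n^2 - 5*n + 6) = (n - 5)*(n - 3)*(n + 3)*(n + 4)*(n - 2)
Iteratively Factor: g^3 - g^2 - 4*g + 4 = (g - 2)*(g^2 + g - 2) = (g - 2)*(g - 1)*(g + 2)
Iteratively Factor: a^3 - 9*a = (a + 3)*(a^2 - 3*a) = a*(a + 3)*(a - 3)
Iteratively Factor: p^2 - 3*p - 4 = (p - 4)*(p + 1)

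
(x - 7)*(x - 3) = x^2 - 10*x + 21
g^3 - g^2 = g^2*(g - 1)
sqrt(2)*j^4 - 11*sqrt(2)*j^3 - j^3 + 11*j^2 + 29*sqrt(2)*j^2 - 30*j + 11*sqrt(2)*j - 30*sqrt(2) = (j - 6)*(j - 5)*(j - sqrt(2))*(sqrt(2)*j + 1)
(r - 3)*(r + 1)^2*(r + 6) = r^4 + 5*r^3 - 11*r^2 - 33*r - 18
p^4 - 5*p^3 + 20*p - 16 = (p - 4)*(p - 2)*(p - 1)*(p + 2)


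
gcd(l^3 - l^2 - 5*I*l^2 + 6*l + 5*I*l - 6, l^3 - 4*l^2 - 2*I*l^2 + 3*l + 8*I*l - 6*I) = l - 1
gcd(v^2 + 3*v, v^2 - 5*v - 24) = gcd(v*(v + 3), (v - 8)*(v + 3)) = v + 3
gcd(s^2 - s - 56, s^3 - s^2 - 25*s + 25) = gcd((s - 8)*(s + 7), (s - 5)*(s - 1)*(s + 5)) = 1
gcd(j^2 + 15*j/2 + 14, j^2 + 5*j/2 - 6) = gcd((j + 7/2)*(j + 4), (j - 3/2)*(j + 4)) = j + 4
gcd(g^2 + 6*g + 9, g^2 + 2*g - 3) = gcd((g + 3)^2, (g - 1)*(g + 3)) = g + 3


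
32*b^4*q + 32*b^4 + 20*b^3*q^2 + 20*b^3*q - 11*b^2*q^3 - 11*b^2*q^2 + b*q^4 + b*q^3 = (-8*b + q)*(-4*b + q)*(b + q)*(b*q + b)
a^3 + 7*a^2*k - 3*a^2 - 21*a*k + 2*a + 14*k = (a - 2)*(a - 1)*(a + 7*k)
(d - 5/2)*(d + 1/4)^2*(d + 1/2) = d^4 - 3*d^3/2 - 35*d^2/16 - 3*d/4 - 5/64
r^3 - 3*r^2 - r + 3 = (r - 3)*(r - 1)*(r + 1)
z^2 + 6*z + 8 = (z + 2)*(z + 4)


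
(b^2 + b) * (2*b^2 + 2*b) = 2*b^4 + 4*b^3 + 2*b^2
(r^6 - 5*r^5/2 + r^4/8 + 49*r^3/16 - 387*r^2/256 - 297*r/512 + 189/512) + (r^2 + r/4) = r^6 - 5*r^5/2 + r^4/8 + 49*r^3/16 - 131*r^2/256 - 169*r/512 + 189/512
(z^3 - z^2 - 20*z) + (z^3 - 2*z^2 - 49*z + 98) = 2*z^3 - 3*z^2 - 69*z + 98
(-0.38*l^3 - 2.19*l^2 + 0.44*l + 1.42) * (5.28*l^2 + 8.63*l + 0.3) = -2.0064*l^5 - 14.8426*l^4 - 16.6905*l^3 + 10.6378*l^2 + 12.3866*l + 0.426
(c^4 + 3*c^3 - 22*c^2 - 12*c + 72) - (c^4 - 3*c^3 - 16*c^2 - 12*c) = 6*c^3 - 6*c^2 + 72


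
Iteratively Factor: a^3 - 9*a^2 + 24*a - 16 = (a - 4)*(a^2 - 5*a + 4) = (a - 4)*(a - 1)*(a - 4)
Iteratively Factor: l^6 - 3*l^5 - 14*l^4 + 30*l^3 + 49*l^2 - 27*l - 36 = (l + 1)*(l^5 - 4*l^4 - 10*l^3 + 40*l^2 + 9*l - 36) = (l - 1)*(l + 1)*(l^4 - 3*l^3 - 13*l^2 + 27*l + 36) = (l - 1)*(l + 1)^2*(l^3 - 4*l^2 - 9*l + 36) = (l - 4)*(l - 1)*(l + 1)^2*(l^2 - 9) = (l - 4)*(l - 3)*(l - 1)*(l + 1)^2*(l + 3)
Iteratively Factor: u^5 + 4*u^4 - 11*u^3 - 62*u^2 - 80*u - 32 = (u + 4)*(u^4 - 11*u^2 - 18*u - 8) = (u - 4)*(u + 4)*(u^3 + 4*u^2 + 5*u + 2) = (u - 4)*(u + 2)*(u + 4)*(u^2 + 2*u + 1) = (u - 4)*(u + 1)*(u + 2)*(u + 4)*(u + 1)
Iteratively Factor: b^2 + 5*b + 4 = (b + 4)*(b + 1)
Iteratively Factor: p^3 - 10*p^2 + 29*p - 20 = (p - 4)*(p^2 - 6*p + 5) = (p - 5)*(p - 4)*(p - 1)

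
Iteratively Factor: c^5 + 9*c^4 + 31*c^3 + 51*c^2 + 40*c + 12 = (c + 1)*(c^4 + 8*c^3 + 23*c^2 + 28*c + 12) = (c + 1)*(c + 2)*(c^3 + 6*c^2 + 11*c + 6) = (c + 1)*(c + 2)^2*(c^2 + 4*c + 3) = (c + 1)*(c + 2)^2*(c + 3)*(c + 1)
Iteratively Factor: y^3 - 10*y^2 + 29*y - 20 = (y - 1)*(y^2 - 9*y + 20) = (y - 5)*(y - 1)*(y - 4)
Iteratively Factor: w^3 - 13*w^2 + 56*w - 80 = (w - 4)*(w^2 - 9*w + 20) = (w - 4)^2*(w - 5)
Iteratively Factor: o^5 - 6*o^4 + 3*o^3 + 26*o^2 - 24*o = (o + 2)*(o^4 - 8*o^3 + 19*o^2 - 12*o) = (o - 3)*(o + 2)*(o^3 - 5*o^2 + 4*o) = (o - 4)*(o - 3)*(o + 2)*(o^2 - o) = (o - 4)*(o - 3)*(o - 1)*(o + 2)*(o)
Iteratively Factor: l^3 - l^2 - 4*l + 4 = (l + 2)*(l^2 - 3*l + 2) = (l - 1)*(l + 2)*(l - 2)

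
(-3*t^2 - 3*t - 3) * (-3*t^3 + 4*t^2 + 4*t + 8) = 9*t^5 - 3*t^4 - 15*t^3 - 48*t^2 - 36*t - 24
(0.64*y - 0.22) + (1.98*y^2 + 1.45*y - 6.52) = 1.98*y^2 + 2.09*y - 6.74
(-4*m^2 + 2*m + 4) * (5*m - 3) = -20*m^3 + 22*m^2 + 14*m - 12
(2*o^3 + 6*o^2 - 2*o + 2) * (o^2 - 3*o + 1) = 2*o^5 - 18*o^3 + 14*o^2 - 8*o + 2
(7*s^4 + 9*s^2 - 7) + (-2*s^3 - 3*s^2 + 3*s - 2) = 7*s^4 - 2*s^3 + 6*s^2 + 3*s - 9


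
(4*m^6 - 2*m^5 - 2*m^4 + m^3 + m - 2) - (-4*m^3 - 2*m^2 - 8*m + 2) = 4*m^6 - 2*m^5 - 2*m^4 + 5*m^3 + 2*m^2 + 9*m - 4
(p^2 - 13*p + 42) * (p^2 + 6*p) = p^4 - 7*p^3 - 36*p^2 + 252*p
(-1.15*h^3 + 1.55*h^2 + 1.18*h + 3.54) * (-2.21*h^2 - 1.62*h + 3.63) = 2.5415*h^5 - 1.5625*h^4 - 9.2933*h^3 - 4.1085*h^2 - 1.4514*h + 12.8502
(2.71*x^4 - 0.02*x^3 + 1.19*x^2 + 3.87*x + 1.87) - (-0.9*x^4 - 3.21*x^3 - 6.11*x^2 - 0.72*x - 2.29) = 3.61*x^4 + 3.19*x^3 + 7.3*x^2 + 4.59*x + 4.16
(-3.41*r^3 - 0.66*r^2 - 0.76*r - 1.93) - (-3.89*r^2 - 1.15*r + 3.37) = -3.41*r^3 + 3.23*r^2 + 0.39*r - 5.3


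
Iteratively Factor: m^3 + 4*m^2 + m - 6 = (m + 3)*(m^2 + m - 2) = (m - 1)*(m + 3)*(m + 2)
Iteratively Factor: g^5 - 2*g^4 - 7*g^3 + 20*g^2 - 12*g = (g - 1)*(g^4 - g^3 - 8*g^2 + 12*g) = (g - 2)*(g - 1)*(g^3 + g^2 - 6*g) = g*(g - 2)*(g - 1)*(g^2 + g - 6) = g*(g - 2)^2*(g - 1)*(g + 3)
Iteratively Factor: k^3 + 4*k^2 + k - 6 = (k + 3)*(k^2 + k - 2) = (k - 1)*(k + 3)*(k + 2)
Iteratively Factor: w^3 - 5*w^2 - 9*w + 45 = (w + 3)*(w^2 - 8*w + 15) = (w - 3)*(w + 3)*(w - 5)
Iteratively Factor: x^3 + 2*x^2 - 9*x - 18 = (x + 3)*(x^2 - x - 6) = (x + 2)*(x + 3)*(x - 3)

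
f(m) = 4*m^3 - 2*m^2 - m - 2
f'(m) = 12*m^2 - 4*m - 1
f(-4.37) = -369.64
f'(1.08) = 8.68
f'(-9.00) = 1007.00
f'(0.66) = 1.59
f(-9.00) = -3071.00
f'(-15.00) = 2759.00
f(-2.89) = -112.36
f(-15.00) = -13937.00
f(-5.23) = -623.70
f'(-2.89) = 110.79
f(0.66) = -2.38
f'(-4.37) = 245.64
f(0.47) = -2.50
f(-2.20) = -52.07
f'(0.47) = -0.23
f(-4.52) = -407.72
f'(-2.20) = 65.88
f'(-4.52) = 262.24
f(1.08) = -0.37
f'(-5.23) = 348.15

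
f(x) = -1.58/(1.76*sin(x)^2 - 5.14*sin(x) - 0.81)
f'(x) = -1.58*(-3.52*sin(x)*cos(x) + 5.14*cos(x))/(1.76*sin(x)^2 - 5.14*sin(x) - 0.81)^2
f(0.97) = 0.41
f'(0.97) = -0.13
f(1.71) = 0.38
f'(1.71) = 0.02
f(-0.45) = -0.90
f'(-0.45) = -3.07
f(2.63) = 0.54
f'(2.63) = 0.56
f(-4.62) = 0.38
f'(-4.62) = 0.01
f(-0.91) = -0.36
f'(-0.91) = -0.41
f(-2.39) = -0.45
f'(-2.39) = 0.70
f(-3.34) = 0.90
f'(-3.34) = 2.24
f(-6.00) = 0.75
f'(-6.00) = -1.42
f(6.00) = -2.07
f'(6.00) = -15.93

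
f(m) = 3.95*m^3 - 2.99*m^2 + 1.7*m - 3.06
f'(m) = 11.85*m^2 - 5.98*m + 1.7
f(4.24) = 251.48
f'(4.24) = 189.38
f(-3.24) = -174.30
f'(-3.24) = 145.47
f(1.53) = 6.69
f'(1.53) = 20.29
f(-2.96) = -136.73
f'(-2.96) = 123.23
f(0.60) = -2.26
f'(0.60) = 2.38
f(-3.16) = -162.93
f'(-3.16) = 138.93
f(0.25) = -2.76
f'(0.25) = 0.95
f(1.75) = 11.93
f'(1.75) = 27.53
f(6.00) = 752.70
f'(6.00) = 392.42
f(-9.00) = -3140.10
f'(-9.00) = 1015.37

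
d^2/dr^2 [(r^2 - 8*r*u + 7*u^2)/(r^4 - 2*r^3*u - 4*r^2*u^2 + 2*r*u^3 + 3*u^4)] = 2*(3*r^3 - 51*r^2*u + 161*r*u^2 - 169*u^3)/(r^7 - 5*r^6*u - 3*r^5*u^2 + 31*r^4*u^3 + 19*r^3*u^4 - 63*r^2*u^5 - 81*r*u^6 - 27*u^7)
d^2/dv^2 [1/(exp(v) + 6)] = (exp(v) - 6)*exp(v)/(exp(v) + 6)^3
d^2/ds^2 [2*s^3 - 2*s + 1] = 12*s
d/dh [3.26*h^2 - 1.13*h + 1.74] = 6.52*h - 1.13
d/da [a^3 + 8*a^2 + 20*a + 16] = 3*a^2 + 16*a + 20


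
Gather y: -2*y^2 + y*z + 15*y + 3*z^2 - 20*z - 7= -2*y^2 + y*(z + 15) + 3*z^2 - 20*z - 7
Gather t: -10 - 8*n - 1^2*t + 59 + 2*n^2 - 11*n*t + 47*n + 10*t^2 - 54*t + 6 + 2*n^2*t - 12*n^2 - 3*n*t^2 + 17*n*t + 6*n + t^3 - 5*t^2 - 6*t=-10*n^2 + 45*n + t^3 + t^2*(5 - 3*n) + t*(2*n^2 + 6*n - 61) + 55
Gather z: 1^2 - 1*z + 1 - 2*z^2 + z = 2 - 2*z^2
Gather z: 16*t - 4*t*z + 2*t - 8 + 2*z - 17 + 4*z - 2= 18*t + z*(6 - 4*t) - 27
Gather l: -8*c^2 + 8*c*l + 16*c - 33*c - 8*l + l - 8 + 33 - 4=-8*c^2 - 17*c + l*(8*c - 7) + 21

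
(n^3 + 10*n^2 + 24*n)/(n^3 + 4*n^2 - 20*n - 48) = n*(n + 4)/(n^2 - 2*n - 8)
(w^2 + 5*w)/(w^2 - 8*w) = (w + 5)/(w - 8)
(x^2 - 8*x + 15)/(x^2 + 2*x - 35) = (x - 3)/(x + 7)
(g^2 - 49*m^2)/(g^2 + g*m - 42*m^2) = (g - 7*m)/(g - 6*m)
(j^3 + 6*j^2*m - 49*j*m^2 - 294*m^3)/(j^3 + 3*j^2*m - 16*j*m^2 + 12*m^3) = (j^2 - 49*m^2)/(j^2 - 3*j*m + 2*m^2)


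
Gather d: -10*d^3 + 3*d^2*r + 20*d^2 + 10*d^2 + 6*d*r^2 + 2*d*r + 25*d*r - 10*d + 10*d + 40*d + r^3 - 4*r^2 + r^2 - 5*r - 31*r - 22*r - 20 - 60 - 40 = -10*d^3 + d^2*(3*r + 30) + d*(6*r^2 + 27*r + 40) + r^3 - 3*r^2 - 58*r - 120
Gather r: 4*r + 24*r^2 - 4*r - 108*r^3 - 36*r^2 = -108*r^3 - 12*r^2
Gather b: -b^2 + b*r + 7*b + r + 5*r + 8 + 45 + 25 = -b^2 + b*(r + 7) + 6*r + 78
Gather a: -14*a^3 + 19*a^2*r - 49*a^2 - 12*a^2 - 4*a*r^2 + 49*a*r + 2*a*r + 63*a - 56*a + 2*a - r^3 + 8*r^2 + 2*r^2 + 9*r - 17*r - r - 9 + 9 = -14*a^3 + a^2*(19*r - 61) + a*(-4*r^2 + 51*r + 9) - r^3 + 10*r^2 - 9*r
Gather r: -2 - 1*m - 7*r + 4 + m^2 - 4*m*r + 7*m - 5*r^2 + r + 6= m^2 + 6*m - 5*r^2 + r*(-4*m - 6) + 8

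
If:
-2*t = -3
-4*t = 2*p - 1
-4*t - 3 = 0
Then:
No Solution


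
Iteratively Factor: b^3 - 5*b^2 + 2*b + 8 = (b - 2)*(b^2 - 3*b - 4) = (b - 2)*(b + 1)*(b - 4)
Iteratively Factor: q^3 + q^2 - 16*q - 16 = (q + 4)*(q^2 - 3*q - 4) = (q - 4)*(q + 4)*(q + 1)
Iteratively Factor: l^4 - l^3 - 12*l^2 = (l)*(l^3 - l^2 - 12*l) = l^2*(l^2 - l - 12) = l^2*(l - 4)*(l + 3)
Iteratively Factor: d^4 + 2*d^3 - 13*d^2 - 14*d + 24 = (d - 3)*(d^3 + 5*d^2 + 2*d - 8) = (d - 3)*(d - 1)*(d^2 + 6*d + 8) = (d - 3)*(d - 1)*(d + 4)*(d + 2)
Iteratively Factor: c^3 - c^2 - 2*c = (c)*(c^2 - c - 2) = c*(c + 1)*(c - 2)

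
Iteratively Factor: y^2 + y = (y)*(y + 1)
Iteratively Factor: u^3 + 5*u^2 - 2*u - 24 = (u + 4)*(u^2 + u - 6) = (u - 2)*(u + 4)*(u + 3)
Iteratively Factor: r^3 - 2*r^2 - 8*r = (r + 2)*(r^2 - 4*r) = (r - 4)*(r + 2)*(r)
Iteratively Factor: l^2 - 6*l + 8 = (l - 4)*(l - 2)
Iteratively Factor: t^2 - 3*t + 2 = (t - 1)*(t - 2)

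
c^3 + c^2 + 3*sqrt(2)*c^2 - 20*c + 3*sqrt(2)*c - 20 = (c + 1)*(c - 2*sqrt(2))*(c + 5*sqrt(2))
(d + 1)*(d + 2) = d^2 + 3*d + 2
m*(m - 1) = m^2 - m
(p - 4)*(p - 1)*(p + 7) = p^3 + 2*p^2 - 31*p + 28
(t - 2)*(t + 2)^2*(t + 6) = t^4 + 8*t^3 + 8*t^2 - 32*t - 48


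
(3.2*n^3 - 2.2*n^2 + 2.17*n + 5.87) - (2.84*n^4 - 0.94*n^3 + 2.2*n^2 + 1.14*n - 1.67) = -2.84*n^4 + 4.14*n^3 - 4.4*n^2 + 1.03*n + 7.54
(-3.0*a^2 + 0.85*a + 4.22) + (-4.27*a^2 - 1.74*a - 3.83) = -7.27*a^2 - 0.89*a + 0.39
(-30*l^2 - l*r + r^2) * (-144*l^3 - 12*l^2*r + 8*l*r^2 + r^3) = 4320*l^5 + 504*l^4*r - 372*l^3*r^2 - 50*l^2*r^3 + 7*l*r^4 + r^5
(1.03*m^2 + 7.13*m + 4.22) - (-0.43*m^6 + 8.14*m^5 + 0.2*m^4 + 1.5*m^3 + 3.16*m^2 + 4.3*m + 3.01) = 0.43*m^6 - 8.14*m^5 - 0.2*m^4 - 1.5*m^3 - 2.13*m^2 + 2.83*m + 1.21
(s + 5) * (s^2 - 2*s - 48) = s^3 + 3*s^2 - 58*s - 240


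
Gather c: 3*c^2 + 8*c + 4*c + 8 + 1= 3*c^2 + 12*c + 9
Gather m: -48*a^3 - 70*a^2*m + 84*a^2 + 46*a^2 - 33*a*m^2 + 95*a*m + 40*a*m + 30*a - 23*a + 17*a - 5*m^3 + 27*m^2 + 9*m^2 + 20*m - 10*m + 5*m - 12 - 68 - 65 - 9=-48*a^3 + 130*a^2 + 24*a - 5*m^3 + m^2*(36 - 33*a) + m*(-70*a^2 + 135*a + 15) - 154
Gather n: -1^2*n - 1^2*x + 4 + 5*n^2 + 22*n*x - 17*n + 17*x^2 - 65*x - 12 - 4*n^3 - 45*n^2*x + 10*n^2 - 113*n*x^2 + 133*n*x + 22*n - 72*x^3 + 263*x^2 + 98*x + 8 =-4*n^3 + n^2*(15 - 45*x) + n*(-113*x^2 + 155*x + 4) - 72*x^3 + 280*x^2 + 32*x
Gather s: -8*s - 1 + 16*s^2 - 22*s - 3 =16*s^2 - 30*s - 4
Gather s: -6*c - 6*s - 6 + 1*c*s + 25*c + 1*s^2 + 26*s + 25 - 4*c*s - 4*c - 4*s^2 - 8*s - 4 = 15*c - 3*s^2 + s*(12 - 3*c) + 15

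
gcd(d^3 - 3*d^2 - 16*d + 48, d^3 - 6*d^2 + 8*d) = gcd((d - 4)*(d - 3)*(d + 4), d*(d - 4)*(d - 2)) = d - 4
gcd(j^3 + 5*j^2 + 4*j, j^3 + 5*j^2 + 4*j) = j^3 + 5*j^2 + 4*j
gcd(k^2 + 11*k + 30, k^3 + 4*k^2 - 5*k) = k + 5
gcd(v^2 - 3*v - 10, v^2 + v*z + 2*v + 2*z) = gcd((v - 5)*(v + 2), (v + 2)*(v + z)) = v + 2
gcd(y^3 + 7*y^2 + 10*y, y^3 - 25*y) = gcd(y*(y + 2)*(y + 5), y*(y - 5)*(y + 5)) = y^2 + 5*y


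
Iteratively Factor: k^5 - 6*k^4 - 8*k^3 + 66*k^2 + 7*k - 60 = (k + 3)*(k^4 - 9*k^3 + 19*k^2 + 9*k - 20) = (k - 1)*(k + 3)*(k^3 - 8*k^2 + 11*k + 20) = (k - 1)*(k + 1)*(k + 3)*(k^2 - 9*k + 20) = (k - 5)*(k - 1)*(k + 1)*(k + 3)*(k - 4)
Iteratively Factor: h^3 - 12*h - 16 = (h + 2)*(h^2 - 2*h - 8) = (h - 4)*(h + 2)*(h + 2)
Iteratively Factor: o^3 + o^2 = (o + 1)*(o^2) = o*(o + 1)*(o)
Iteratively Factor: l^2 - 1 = (l - 1)*(l + 1)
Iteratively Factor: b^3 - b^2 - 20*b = (b)*(b^2 - b - 20) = b*(b - 5)*(b + 4)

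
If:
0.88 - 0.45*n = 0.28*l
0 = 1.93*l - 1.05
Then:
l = 0.54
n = 1.62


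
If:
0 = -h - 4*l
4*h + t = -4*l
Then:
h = -t/3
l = t/12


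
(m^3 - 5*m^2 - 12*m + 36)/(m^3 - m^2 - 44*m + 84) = (m + 3)/(m + 7)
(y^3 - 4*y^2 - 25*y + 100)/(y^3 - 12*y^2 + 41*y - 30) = (y^2 + y - 20)/(y^2 - 7*y + 6)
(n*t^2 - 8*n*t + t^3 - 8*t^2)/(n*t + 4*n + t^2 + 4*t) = t*(t - 8)/(t + 4)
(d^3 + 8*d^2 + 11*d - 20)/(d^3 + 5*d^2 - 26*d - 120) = (d^2 + 4*d - 5)/(d^2 + d - 30)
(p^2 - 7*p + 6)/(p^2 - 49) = (p^2 - 7*p + 6)/(p^2 - 49)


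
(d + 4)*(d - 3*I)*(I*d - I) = I*d^3 + 3*d^2 + 3*I*d^2 + 9*d - 4*I*d - 12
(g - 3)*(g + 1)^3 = g^4 - 6*g^2 - 8*g - 3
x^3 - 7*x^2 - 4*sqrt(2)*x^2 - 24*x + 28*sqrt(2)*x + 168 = (x - 7)*(x - 6*sqrt(2))*(x + 2*sqrt(2))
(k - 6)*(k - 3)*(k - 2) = k^3 - 11*k^2 + 36*k - 36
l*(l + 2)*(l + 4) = l^3 + 6*l^2 + 8*l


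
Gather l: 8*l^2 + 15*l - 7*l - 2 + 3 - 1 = 8*l^2 + 8*l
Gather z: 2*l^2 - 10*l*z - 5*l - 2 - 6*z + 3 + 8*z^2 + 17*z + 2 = 2*l^2 - 5*l + 8*z^2 + z*(11 - 10*l) + 3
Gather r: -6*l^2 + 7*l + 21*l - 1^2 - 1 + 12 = -6*l^2 + 28*l + 10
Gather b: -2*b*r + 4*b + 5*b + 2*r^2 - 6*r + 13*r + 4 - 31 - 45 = b*(9 - 2*r) + 2*r^2 + 7*r - 72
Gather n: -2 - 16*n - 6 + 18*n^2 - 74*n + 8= 18*n^2 - 90*n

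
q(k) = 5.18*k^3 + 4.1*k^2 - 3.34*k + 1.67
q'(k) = 15.54*k^2 + 8.2*k - 3.34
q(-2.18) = -25.23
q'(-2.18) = 52.64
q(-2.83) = -73.45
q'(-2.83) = 97.91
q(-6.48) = -1213.99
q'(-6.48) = 596.05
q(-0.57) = 3.95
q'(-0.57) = -2.97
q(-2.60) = -52.97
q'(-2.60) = 80.39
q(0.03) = 1.57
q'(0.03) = -3.08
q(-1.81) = -9.57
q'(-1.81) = 32.73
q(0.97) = 7.02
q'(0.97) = 19.24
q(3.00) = 168.41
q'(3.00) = 161.12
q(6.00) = 1248.11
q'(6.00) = 605.30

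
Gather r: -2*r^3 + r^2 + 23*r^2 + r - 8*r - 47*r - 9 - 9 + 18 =-2*r^3 + 24*r^2 - 54*r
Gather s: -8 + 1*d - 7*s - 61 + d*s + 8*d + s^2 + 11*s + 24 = 9*d + s^2 + s*(d + 4) - 45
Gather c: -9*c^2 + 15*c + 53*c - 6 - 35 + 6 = -9*c^2 + 68*c - 35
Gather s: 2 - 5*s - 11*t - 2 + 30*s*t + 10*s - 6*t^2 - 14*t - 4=s*(30*t + 5) - 6*t^2 - 25*t - 4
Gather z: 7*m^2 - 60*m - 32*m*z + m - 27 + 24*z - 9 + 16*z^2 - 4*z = 7*m^2 - 59*m + 16*z^2 + z*(20 - 32*m) - 36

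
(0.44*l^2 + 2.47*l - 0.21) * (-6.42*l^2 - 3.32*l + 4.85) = -2.8248*l^4 - 17.3182*l^3 - 4.7182*l^2 + 12.6767*l - 1.0185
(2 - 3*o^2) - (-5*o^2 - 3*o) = 2*o^2 + 3*o + 2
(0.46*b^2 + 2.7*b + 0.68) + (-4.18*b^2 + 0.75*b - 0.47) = -3.72*b^2 + 3.45*b + 0.21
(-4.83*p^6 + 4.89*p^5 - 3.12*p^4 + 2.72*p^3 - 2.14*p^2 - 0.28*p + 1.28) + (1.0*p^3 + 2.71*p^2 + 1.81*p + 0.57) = -4.83*p^6 + 4.89*p^5 - 3.12*p^4 + 3.72*p^3 + 0.57*p^2 + 1.53*p + 1.85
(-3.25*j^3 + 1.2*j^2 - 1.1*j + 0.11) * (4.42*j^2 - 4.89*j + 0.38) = -14.365*j^5 + 21.1965*j^4 - 11.965*j^3 + 6.3212*j^2 - 0.9559*j + 0.0418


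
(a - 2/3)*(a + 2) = a^2 + 4*a/3 - 4/3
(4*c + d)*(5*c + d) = 20*c^2 + 9*c*d + d^2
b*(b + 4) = b^2 + 4*b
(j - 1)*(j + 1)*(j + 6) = j^3 + 6*j^2 - j - 6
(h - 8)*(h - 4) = h^2 - 12*h + 32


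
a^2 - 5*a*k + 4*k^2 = (a - 4*k)*(a - k)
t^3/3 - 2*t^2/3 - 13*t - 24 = (t/3 + 1)*(t - 8)*(t + 3)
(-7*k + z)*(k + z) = -7*k^2 - 6*k*z + z^2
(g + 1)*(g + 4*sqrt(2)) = g^2 + g + 4*sqrt(2)*g + 4*sqrt(2)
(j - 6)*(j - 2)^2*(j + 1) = j^4 - 9*j^3 + 18*j^2 + 4*j - 24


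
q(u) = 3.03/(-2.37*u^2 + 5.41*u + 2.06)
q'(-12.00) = -0.00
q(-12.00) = -0.01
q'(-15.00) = -0.00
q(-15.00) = -0.00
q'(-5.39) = -0.01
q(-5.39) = -0.03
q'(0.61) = -0.38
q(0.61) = 0.68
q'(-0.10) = -7.97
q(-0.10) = 2.03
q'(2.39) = 8.50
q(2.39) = 2.09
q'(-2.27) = -0.10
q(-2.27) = -0.14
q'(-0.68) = -3.55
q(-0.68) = -1.12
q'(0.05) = -2.90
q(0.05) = 1.30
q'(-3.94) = -0.02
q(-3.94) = -0.05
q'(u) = 3.03*(4.74*u - 5.41)/(-2.37*u^2 + 5.41*u + 2.06)^2 = (14.3622*u - 16.3923)/(-2.37*u^2 + 5.41*u + 2.06)^2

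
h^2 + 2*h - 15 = (h - 3)*(h + 5)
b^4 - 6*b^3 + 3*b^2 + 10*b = b*(b - 5)*(b - 2)*(b + 1)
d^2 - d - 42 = (d - 7)*(d + 6)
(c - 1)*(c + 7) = c^2 + 6*c - 7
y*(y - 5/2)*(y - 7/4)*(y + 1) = y^4 - 13*y^3/4 + y^2/8 + 35*y/8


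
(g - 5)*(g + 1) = g^2 - 4*g - 5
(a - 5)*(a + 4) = a^2 - a - 20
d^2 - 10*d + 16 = (d - 8)*(d - 2)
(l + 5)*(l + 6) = l^2 + 11*l + 30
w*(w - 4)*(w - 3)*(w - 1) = w^4 - 8*w^3 + 19*w^2 - 12*w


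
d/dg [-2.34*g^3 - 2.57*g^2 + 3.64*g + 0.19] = -7.02*g^2 - 5.14*g + 3.64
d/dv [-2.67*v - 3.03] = -2.67000000000000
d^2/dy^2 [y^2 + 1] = 2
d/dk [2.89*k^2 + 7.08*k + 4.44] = 5.78*k + 7.08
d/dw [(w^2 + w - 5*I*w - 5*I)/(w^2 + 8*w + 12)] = (w^2*(7 + 5*I) + w*(24 + 10*I) + 12 - 20*I)/(w^4 + 16*w^3 + 88*w^2 + 192*w + 144)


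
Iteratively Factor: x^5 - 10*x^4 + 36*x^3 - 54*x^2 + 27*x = (x - 3)*(x^4 - 7*x^3 + 15*x^2 - 9*x) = x*(x - 3)*(x^3 - 7*x^2 + 15*x - 9) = x*(x - 3)*(x - 1)*(x^2 - 6*x + 9) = x*(x - 3)^2*(x - 1)*(x - 3)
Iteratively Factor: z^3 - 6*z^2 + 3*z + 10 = (z - 2)*(z^2 - 4*z - 5) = (z - 2)*(z + 1)*(z - 5)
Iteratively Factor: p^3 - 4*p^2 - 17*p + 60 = (p - 5)*(p^2 + p - 12) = (p - 5)*(p + 4)*(p - 3)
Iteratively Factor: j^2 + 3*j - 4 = (j - 1)*(j + 4)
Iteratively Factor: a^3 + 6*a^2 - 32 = (a - 2)*(a^2 + 8*a + 16) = (a - 2)*(a + 4)*(a + 4)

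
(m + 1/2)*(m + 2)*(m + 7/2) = m^3 + 6*m^2 + 39*m/4 + 7/2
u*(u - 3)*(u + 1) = u^3 - 2*u^2 - 3*u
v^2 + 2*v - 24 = (v - 4)*(v + 6)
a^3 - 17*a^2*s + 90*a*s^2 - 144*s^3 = (a - 8*s)*(a - 6*s)*(a - 3*s)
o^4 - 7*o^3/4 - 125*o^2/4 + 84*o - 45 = (o - 5)*(o - 2)*(o - 3/4)*(o + 6)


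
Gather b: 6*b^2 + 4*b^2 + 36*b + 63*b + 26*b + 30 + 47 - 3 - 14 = 10*b^2 + 125*b + 60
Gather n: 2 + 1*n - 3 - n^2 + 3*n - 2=-n^2 + 4*n - 3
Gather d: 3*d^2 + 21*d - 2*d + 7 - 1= 3*d^2 + 19*d + 6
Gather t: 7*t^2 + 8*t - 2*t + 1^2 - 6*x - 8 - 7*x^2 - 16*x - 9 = 7*t^2 + 6*t - 7*x^2 - 22*x - 16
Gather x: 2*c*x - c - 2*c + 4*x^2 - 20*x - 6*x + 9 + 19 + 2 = -3*c + 4*x^2 + x*(2*c - 26) + 30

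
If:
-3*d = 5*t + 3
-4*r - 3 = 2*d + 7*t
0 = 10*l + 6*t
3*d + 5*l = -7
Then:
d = -11/6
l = -3/10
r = -17/24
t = 1/2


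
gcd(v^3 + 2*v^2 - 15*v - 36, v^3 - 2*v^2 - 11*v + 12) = v^2 - v - 12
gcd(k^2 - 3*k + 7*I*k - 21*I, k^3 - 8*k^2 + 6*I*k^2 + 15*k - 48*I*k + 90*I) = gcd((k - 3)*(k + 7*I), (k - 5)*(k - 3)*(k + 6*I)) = k - 3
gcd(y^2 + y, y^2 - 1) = y + 1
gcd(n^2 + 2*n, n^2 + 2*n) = n^2 + 2*n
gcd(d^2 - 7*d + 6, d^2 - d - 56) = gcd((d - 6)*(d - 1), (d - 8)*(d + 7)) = 1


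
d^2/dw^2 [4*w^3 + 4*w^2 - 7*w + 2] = 24*w + 8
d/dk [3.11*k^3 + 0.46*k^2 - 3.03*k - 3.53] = 9.33*k^2 + 0.92*k - 3.03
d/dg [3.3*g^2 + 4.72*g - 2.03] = 6.6*g + 4.72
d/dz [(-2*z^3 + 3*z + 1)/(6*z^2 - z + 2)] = (-12*z^4 + 4*z^3 - 30*z^2 - 12*z + 7)/(36*z^4 - 12*z^3 + 25*z^2 - 4*z + 4)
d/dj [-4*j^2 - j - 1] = -8*j - 1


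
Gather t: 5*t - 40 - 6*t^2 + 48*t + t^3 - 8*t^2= t^3 - 14*t^2 + 53*t - 40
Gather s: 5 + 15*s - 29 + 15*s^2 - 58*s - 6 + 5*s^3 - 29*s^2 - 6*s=5*s^3 - 14*s^2 - 49*s - 30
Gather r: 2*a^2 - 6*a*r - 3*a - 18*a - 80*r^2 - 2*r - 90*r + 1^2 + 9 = 2*a^2 - 21*a - 80*r^2 + r*(-6*a - 92) + 10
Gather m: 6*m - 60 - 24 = 6*m - 84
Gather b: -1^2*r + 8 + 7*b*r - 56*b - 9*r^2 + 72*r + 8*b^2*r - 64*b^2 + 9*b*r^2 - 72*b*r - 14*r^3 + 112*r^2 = b^2*(8*r - 64) + b*(9*r^2 - 65*r - 56) - 14*r^3 + 103*r^2 + 71*r + 8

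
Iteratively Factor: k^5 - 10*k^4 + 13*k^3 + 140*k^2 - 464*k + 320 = (k + 4)*(k^4 - 14*k^3 + 69*k^2 - 136*k + 80) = (k - 4)*(k + 4)*(k^3 - 10*k^2 + 29*k - 20) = (k - 4)*(k - 1)*(k + 4)*(k^2 - 9*k + 20) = (k - 4)^2*(k - 1)*(k + 4)*(k - 5)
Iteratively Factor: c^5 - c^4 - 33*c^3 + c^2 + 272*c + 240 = (c + 3)*(c^4 - 4*c^3 - 21*c^2 + 64*c + 80) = (c - 4)*(c + 3)*(c^3 - 21*c - 20) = (c - 5)*(c - 4)*(c + 3)*(c^2 + 5*c + 4) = (c - 5)*(c - 4)*(c + 1)*(c + 3)*(c + 4)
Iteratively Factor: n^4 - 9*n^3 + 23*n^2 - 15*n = (n)*(n^3 - 9*n^2 + 23*n - 15) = n*(n - 5)*(n^2 - 4*n + 3) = n*(n - 5)*(n - 1)*(n - 3)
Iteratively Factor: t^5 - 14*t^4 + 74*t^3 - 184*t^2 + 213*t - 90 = (t - 1)*(t^4 - 13*t^3 + 61*t^2 - 123*t + 90) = (t - 3)*(t - 1)*(t^3 - 10*t^2 + 31*t - 30) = (t - 3)^2*(t - 1)*(t^2 - 7*t + 10) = (t - 3)^2*(t - 2)*(t - 1)*(t - 5)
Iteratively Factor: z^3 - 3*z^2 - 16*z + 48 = (z + 4)*(z^2 - 7*z + 12) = (z - 4)*(z + 4)*(z - 3)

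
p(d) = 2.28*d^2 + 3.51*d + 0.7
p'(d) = 4.56*d + 3.51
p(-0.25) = -0.04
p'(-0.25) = 2.37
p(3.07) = 32.96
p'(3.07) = 17.51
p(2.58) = 24.93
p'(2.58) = 15.27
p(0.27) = 1.81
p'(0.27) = 4.74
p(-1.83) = 1.91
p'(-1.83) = -4.83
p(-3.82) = 20.56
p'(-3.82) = -13.91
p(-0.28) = -0.10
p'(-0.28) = 2.23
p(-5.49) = 50.15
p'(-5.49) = -21.52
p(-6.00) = 61.72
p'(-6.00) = -23.85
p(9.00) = 216.97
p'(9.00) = 44.55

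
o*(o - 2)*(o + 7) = o^3 + 5*o^2 - 14*o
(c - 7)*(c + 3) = c^2 - 4*c - 21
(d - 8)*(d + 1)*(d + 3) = d^3 - 4*d^2 - 29*d - 24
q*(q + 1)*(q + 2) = q^3 + 3*q^2 + 2*q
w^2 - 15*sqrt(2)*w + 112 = (w - 8*sqrt(2))*(w - 7*sqrt(2))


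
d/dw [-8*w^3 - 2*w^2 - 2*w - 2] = -24*w^2 - 4*w - 2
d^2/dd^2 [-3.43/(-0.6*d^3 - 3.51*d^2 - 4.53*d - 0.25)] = (-(12.348*d + 24.0786)*(0.6*d^3 + 3.51*d^2 + 4.53*d + 0.25) + 3.43*(1.8*d^2 + 7.02*d + 4.53)*(3.6*d^2 + 14.04*d + 9.06))/(0.6*d^3 + 3.51*d^2 + 4.53*d + 0.25)^3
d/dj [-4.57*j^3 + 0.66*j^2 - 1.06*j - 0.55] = -13.71*j^2 + 1.32*j - 1.06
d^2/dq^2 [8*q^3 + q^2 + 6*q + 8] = 48*q + 2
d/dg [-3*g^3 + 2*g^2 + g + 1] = -9*g^2 + 4*g + 1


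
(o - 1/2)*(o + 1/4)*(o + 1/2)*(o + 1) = o^4 + 5*o^3/4 - 5*o/16 - 1/16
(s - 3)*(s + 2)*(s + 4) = s^3 + 3*s^2 - 10*s - 24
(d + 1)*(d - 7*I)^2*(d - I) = d^4 + d^3 - 15*I*d^3 - 63*d^2 - 15*I*d^2 - 63*d + 49*I*d + 49*I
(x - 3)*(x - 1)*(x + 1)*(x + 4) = x^4 + x^3 - 13*x^2 - x + 12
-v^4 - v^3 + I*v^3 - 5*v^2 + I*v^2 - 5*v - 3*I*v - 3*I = (v - 3*I)*(v + I)*(-I*v + 1)*(-I*v - I)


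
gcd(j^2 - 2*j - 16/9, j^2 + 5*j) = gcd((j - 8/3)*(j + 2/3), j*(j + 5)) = 1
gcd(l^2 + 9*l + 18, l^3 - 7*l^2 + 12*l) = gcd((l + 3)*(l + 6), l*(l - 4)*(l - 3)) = 1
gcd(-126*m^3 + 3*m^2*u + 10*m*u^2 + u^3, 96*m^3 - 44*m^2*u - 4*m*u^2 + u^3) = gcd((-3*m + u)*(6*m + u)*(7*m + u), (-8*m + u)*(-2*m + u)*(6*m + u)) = 6*m + u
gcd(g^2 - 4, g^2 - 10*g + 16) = g - 2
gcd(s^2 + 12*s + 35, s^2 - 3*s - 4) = 1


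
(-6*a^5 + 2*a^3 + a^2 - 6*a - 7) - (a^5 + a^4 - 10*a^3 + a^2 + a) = -7*a^5 - a^4 + 12*a^3 - 7*a - 7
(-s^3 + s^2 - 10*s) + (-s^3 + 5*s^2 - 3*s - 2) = -2*s^3 + 6*s^2 - 13*s - 2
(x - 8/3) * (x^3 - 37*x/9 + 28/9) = x^4 - 8*x^3/3 - 37*x^2/9 + 380*x/27 - 224/27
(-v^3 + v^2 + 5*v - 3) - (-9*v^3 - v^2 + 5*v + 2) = 8*v^3 + 2*v^2 - 5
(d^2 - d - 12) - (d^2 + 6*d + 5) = -7*d - 17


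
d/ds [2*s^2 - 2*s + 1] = 4*s - 2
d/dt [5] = 0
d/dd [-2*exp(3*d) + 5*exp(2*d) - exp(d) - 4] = (-6*exp(2*d) + 10*exp(d) - 1)*exp(d)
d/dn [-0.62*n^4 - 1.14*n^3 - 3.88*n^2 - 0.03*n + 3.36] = -2.48*n^3 - 3.42*n^2 - 7.76*n - 0.03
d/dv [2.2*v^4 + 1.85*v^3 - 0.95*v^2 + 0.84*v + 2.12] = 8.8*v^3 + 5.55*v^2 - 1.9*v + 0.84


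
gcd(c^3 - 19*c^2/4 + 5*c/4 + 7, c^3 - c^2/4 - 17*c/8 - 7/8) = c^2 - 3*c/4 - 7/4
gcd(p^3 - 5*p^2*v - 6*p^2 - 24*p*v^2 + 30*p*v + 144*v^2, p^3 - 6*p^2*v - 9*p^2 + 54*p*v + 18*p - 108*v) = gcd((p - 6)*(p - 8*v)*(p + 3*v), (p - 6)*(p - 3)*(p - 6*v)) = p - 6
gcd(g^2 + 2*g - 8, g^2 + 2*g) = 1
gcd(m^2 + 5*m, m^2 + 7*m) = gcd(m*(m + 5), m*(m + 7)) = m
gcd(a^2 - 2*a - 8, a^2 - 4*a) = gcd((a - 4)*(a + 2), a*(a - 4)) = a - 4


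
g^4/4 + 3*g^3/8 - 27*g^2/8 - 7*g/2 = g*(g/4 + 1)*(g - 7/2)*(g + 1)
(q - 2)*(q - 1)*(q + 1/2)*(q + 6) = q^4 + 7*q^3/2 - 29*q^2/2 + 4*q + 6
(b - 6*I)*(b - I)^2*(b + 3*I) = b^4 - 5*I*b^3 + 11*b^2 - 33*I*b - 18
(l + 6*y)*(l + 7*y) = l^2 + 13*l*y + 42*y^2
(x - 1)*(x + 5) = x^2 + 4*x - 5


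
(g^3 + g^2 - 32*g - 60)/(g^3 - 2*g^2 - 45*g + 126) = (g^2 + 7*g + 10)/(g^2 + 4*g - 21)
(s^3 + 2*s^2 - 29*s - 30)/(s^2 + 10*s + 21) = (s^3 + 2*s^2 - 29*s - 30)/(s^2 + 10*s + 21)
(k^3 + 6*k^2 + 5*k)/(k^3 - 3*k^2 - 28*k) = (k^2 + 6*k + 5)/(k^2 - 3*k - 28)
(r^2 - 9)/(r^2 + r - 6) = (r - 3)/(r - 2)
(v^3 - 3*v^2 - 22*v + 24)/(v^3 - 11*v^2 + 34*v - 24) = (v + 4)/(v - 4)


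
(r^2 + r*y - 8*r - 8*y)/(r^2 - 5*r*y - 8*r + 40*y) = (-r - y)/(-r + 5*y)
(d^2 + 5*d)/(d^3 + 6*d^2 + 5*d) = 1/(d + 1)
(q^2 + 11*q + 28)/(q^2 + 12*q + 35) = (q + 4)/(q + 5)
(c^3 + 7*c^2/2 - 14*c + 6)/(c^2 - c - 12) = (-c^3 - 7*c^2/2 + 14*c - 6)/(-c^2 + c + 12)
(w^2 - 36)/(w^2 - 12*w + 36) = (w + 6)/(w - 6)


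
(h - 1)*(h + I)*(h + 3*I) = h^3 - h^2 + 4*I*h^2 - 3*h - 4*I*h + 3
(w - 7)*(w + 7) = w^2 - 49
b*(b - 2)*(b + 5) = b^3 + 3*b^2 - 10*b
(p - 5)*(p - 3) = p^2 - 8*p + 15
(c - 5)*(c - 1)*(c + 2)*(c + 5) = c^4 + c^3 - 27*c^2 - 25*c + 50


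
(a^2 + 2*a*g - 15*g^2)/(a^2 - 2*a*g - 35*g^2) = (a - 3*g)/(a - 7*g)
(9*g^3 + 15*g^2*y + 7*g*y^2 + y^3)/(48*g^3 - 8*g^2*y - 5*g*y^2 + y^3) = (3*g^2 + 4*g*y + y^2)/(16*g^2 - 8*g*y + y^2)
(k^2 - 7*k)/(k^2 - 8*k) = (k - 7)/(k - 8)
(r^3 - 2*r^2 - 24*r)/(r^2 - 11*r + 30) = r*(r + 4)/(r - 5)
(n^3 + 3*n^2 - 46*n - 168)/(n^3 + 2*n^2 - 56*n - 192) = (n - 7)/(n - 8)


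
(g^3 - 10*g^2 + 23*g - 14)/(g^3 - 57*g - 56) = (-g^3 + 10*g^2 - 23*g + 14)/(-g^3 + 57*g + 56)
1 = 1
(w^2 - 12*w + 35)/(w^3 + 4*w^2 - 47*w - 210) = (w - 5)/(w^2 + 11*w + 30)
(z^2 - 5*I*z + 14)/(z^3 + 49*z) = (z + 2*I)/(z*(z + 7*I))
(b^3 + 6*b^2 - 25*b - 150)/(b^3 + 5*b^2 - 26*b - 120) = (b + 5)/(b + 4)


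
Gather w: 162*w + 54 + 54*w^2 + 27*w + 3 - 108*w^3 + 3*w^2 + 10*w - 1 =-108*w^3 + 57*w^2 + 199*w + 56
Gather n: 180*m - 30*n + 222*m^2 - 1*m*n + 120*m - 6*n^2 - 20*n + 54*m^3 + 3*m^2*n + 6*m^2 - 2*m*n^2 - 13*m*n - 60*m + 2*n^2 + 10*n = 54*m^3 + 228*m^2 + 240*m + n^2*(-2*m - 4) + n*(3*m^2 - 14*m - 40)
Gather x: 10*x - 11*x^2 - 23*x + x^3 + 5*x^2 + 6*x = x^3 - 6*x^2 - 7*x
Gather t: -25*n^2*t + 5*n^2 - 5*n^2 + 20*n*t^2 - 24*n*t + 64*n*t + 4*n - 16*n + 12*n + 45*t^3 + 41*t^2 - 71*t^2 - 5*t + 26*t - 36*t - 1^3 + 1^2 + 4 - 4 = 45*t^3 + t^2*(20*n - 30) + t*(-25*n^2 + 40*n - 15)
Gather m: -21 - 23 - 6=-50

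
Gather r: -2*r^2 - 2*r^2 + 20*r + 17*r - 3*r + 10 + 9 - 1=-4*r^2 + 34*r + 18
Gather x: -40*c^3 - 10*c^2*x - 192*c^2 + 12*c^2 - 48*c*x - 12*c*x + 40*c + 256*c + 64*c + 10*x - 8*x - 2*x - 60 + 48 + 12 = -40*c^3 - 180*c^2 + 360*c + x*(-10*c^2 - 60*c)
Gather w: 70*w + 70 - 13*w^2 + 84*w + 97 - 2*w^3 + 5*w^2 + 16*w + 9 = -2*w^3 - 8*w^2 + 170*w + 176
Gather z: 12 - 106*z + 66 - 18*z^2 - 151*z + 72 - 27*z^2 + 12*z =-45*z^2 - 245*z + 150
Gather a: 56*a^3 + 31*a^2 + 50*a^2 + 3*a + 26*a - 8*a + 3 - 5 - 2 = 56*a^3 + 81*a^2 + 21*a - 4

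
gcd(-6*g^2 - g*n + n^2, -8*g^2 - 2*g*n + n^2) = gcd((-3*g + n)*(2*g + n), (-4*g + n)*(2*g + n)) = 2*g + n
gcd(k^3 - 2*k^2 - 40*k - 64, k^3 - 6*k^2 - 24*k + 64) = k^2 - 4*k - 32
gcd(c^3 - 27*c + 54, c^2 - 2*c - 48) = c + 6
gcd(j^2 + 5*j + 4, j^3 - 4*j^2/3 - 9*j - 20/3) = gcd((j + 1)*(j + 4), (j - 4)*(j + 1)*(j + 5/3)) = j + 1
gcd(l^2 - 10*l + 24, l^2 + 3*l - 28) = l - 4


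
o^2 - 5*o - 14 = (o - 7)*(o + 2)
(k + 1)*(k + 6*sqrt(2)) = k^2 + k + 6*sqrt(2)*k + 6*sqrt(2)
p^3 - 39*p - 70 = (p - 7)*(p + 2)*(p + 5)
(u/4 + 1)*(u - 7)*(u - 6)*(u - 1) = u^4/4 - 5*u^3/2 - u^2/4 + 89*u/2 - 42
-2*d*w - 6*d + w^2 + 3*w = (-2*d + w)*(w + 3)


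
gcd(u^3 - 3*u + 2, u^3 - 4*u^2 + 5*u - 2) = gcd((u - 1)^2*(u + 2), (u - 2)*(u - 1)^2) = u^2 - 2*u + 1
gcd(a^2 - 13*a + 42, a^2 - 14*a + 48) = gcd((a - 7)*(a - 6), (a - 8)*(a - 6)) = a - 6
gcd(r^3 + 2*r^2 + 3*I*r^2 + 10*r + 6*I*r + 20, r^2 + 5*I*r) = r + 5*I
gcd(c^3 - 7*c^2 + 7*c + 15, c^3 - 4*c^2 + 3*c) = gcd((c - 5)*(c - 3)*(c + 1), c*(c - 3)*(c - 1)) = c - 3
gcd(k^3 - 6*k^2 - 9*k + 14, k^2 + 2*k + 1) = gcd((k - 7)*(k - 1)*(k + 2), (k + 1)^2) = 1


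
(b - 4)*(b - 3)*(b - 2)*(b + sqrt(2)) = b^4 - 9*b^3 + sqrt(2)*b^3 - 9*sqrt(2)*b^2 + 26*b^2 - 24*b + 26*sqrt(2)*b - 24*sqrt(2)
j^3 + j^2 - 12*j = j*(j - 3)*(j + 4)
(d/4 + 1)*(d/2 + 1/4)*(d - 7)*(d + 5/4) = d^4/8 - 5*d^3/32 - 261*d^2/64 - 407*d/64 - 35/16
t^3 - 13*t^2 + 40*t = t*(t - 8)*(t - 5)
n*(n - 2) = n^2 - 2*n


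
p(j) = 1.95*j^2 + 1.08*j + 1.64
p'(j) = 3.9*j + 1.08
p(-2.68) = 12.75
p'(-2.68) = -9.37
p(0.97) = 4.52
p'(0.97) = 4.86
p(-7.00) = 89.63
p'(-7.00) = -26.22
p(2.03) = 11.87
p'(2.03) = 9.00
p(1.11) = 5.24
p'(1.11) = 5.41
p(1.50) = 7.65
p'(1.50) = 6.93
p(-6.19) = 69.67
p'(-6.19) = -23.06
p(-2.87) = 14.60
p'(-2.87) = -10.11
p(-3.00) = 15.95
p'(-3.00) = -10.62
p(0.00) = 1.64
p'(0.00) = 1.08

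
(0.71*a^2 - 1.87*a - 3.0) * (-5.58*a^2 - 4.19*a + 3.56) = -3.9618*a^4 + 7.4597*a^3 + 27.1029*a^2 + 5.9128*a - 10.68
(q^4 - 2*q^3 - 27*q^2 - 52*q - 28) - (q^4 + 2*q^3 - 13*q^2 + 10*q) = -4*q^3 - 14*q^2 - 62*q - 28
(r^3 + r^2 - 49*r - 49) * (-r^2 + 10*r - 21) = -r^5 + 9*r^4 + 38*r^3 - 462*r^2 + 539*r + 1029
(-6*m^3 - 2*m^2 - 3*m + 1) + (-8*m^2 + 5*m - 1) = -6*m^3 - 10*m^2 + 2*m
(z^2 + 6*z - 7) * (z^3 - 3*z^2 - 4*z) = z^5 + 3*z^4 - 29*z^3 - 3*z^2 + 28*z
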